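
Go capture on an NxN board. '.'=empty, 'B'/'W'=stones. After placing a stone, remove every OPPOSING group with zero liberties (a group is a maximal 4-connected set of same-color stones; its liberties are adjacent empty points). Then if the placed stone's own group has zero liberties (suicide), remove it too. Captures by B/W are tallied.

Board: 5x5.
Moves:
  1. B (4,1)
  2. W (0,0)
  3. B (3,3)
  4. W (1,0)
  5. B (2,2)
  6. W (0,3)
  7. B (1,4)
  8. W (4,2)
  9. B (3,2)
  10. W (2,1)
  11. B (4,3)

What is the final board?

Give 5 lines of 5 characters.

Answer: W..W.
W...B
.WB..
..BB.
.B.B.

Derivation:
Move 1: B@(4,1) -> caps B=0 W=0
Move 2: W@(0,0) -> caps B=0 W=0
Move 3: B@(3,3) -> caps B=0 W=0
Move 4: W@(1,0) -> caps B=0 W=0
Move 5: B@(2,2) -> caps B=0 W=0
Move 6: W@(0,3) -> caps B=0 W=0
Move 7: B@(1,4) -> caps B=0 W=0
Move 8: W@(4,2) -> caps B=0 W=0
Move 9: B@(3,2) -> caps B=0 W=0
Move 10: W@(2,1) -> caps B=0 W=0
Move 11: B@(4,3) -> caps B=1 W=0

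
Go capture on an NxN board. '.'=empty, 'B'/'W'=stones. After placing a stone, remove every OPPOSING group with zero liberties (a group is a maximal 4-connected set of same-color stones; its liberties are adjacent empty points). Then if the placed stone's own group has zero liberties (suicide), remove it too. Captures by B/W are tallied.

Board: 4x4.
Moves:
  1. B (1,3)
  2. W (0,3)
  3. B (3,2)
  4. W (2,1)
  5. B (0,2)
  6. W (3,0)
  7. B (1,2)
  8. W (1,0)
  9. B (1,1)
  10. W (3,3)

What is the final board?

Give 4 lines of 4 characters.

Answer: ..B.
WBBB
.W..
W.BW

Derivation:
Move 1: B@(1,3) -> caps B=0 W=0
Move 2: W@(0,3) -> caps B=0 W=0
Move 3: B@(3,2) -> caps B=0 W=0
Move 4: W@(2,1) -> caps B=0 W=0
Move 5: B@(0,2) -> caps B=1 W=0
Move 6: W@(3,0) -> caps B=1 W=0
Move 7: B@(1,2) -> caps B=1 W=0
Move 8: W@(1,0) -> caps B=1 W=0
Move 9: B@(1,1) -> caps B=1 W=0
Move 10: W@(3,3) -> caps B=1 W=0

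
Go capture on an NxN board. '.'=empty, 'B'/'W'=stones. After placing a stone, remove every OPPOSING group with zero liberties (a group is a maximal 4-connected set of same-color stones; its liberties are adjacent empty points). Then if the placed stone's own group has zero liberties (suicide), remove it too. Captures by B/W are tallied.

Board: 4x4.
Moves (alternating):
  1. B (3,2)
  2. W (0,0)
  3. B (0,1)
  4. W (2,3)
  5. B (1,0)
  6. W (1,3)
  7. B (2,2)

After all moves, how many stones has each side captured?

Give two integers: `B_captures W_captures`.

Move 1: B@(3,2) -> caps B=0 W=0
Move 2: W@(0,0) -> caps B=0 W=0
Move 3: B@(0,1) -> caps B=0 W=0
Move 4: W@(2,3) -> caps B=0 W=0
Move 5: B@(1,0) -> caps B=1 W=0
Move 6: W@(1,3) -> caps B=1 W=0
Move 7: B@(2,2) -> caps B=1 W=0

Answer: 1 0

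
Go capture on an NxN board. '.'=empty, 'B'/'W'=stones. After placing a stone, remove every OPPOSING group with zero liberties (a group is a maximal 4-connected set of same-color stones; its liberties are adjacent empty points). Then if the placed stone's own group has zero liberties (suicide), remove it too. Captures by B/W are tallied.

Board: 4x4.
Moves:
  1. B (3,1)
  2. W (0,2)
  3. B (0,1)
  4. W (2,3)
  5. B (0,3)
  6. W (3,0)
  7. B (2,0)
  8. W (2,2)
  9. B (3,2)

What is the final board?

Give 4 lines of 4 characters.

Answer: .BWB
....
B.WW
.BB.

Derivation:
Move 1: B@(3,1) -> caps B=0 W=0
Move 2: W@(0,2) -> caps B=0 W=0
Move 3: B@(0,1) -> caps B=0 W=0
Move 4: W@(2,3) -> caps B=0 W=0
Move 5: B@(0,3) -> caps B=0 W=0
Move 6: W@(3,0) -> caps B=0 W=0
Move 7: B@(2,0) -> caps B=1 W=0
Move 8: W@(2,2) -> caps B=1 W=0
Move 9: B@(3,2) -> caps B=1 W=0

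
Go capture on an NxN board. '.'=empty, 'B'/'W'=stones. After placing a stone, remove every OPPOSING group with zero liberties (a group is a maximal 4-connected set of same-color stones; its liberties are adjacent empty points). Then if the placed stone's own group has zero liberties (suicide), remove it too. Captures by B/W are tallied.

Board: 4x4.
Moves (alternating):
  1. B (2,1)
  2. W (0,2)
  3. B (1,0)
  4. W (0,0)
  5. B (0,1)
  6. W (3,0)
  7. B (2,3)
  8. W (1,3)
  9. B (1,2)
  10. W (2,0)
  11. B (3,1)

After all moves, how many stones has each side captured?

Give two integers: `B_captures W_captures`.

Answer: 3 0

Derivation:
Move 1: B@(2,1) -> caps B=0 W=0
Move 2: W@(0,2) -> caps B=0 W=0
Move 3: B@(1,0) -> caps B=0 W=0
Move 4: W@(0,0) -> caps B=0 W=0
Move 5: B@(0,1) -> caps B=1 W=0
Move 6: W@(3,0) -> caps B=1 W=0
Move 7: B@(2,3) -> caps B=1 W=0
Move 8: W@(1,3) -> caps B=1 W=0
Move 9: B@(1,2) -> caps B=1 W=0
Move 10: W@(2,0) -> caps B=1 W=0
Move 11: B@(3,1) -> caps B=3 W=0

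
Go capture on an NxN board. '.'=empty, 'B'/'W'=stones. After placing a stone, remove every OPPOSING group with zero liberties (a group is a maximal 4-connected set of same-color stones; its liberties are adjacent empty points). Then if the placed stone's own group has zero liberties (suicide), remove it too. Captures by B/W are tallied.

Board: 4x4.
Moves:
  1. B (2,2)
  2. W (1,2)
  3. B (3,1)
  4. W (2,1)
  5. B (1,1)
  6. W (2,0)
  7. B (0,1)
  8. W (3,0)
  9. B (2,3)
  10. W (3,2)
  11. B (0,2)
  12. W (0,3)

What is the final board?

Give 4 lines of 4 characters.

Answer: .BBW
.BW.
WWBB
W.W.

Derivation:
Move 1: B@(2,2) -> caps B=0 W=0
Move 2: W@(1,2) -> caps B=0 W=0
Move 3: B@(3,1) -> caps B=0 W=0
Move 4: W@(2,1) -> caps B=0 W=0
Move 5: B@(1,1) -> caps B=0 W=0
Move 6: W@(2,0) -> caps B=0 W=0
Move 7: B@(0,1) -> caps B=0 W=0
Move 8: W@(3,0) -> caps B=0 W=0
Move 9: B@(2,3) -> caps B=0 W=0
Move 10: W@(3,2) -> caps B=0 W=1
Move 11: B@(0,2) -> caps B=0 W=1
Move 12: W@(0,3) -> caps B=0 W=1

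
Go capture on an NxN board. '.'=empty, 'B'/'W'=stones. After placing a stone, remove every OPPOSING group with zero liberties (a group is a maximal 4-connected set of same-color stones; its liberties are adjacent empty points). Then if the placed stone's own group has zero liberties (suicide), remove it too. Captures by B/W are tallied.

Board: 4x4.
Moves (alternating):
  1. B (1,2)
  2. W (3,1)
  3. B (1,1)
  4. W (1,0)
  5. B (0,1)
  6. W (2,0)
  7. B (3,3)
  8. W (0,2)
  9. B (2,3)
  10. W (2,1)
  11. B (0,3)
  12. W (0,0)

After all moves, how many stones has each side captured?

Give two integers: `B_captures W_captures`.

Move 1: B@(1,2) -> caps B=0 W=0
Move 2: W@(3,1) -> caps B=0 W=0
Move 3: B@(1,1) -> caps B=0 W=0
Move 4: W@(1,0) -> caps B=0 W=0
Move 5: B@(0,1) -> caps B=0 W=0
Move 6: W@(2,0) -> caps B=0 W=0
Move 7: B@(3,3) -> caps B=0 W=0
Move 8: W@(0,2) -> caps B=0 W=0
Move 9: B@(2,3) -> caps B=0 W=0
Move 10: W@(2,1) -> caps B=0 W=0
Move 11: B@(0,3) -> caps B=1 W=0
Move 12: W@(0,0) -> caps B=1 W=0

Answer: 1 0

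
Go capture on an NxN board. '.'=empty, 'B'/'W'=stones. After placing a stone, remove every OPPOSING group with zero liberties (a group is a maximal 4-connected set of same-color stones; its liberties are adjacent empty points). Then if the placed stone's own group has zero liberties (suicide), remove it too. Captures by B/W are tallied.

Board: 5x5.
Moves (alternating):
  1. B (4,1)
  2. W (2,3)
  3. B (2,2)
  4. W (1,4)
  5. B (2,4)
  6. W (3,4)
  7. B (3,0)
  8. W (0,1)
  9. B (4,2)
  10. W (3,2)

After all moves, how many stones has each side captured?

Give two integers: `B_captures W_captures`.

Answer: 0 1

Derivation:
Move 1: B@(4,1) -> caps B=0 W=0
Move 2: W@(2,3) -> caps B=0 W=0
Move 3: B@(2,2) -> caps B=0 W=0
Move 4: W@(1,4) -> caps B=0 W=0
Move 5: B@(2,4) -> caps B=0 W=0
Move 6: W@(3,4) -> caps B=0 W=1
Move 7: B@(3,0) -> caps B=0 W=1
Move 8: W@(0,1) -> caps B=0 W=1
Move 9: B@(4,2) -> caps B=0 W=1
Move 10: W@(3,2) -> caps B=0 W=1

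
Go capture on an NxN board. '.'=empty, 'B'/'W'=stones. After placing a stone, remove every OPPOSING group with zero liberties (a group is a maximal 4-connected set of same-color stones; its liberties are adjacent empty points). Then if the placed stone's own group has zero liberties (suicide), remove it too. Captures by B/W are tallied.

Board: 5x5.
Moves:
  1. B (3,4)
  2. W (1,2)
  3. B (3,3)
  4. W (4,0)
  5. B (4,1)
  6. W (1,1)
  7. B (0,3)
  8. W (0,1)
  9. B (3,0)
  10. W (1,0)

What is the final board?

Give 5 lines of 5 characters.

Answer: .W.B.
WWW..
.....
B..BB
.B...

Derivation:
Move 1: B@(3,4) -> caps B=0 W=0
Move 2: W@(1,2) -> caps B=0 W=0
Move 3: B@(3,3) -> caps B=0 W=0
Move 4: W@(4,0) -> caps B=0 W=0
Move 5: B@(4,1) -> caps B=0 W=0
Move 6: W@(1,1) -> caps B=0 W=0
Move 7: B@(0,3) -> caps B=0 W=0
Move 8: W@(0,1) -> caps B=0 W=0
Move 9: B@(3,0) -> caps B=1 W=0
Move 10: W@(1,0) -> caps B=1 W=0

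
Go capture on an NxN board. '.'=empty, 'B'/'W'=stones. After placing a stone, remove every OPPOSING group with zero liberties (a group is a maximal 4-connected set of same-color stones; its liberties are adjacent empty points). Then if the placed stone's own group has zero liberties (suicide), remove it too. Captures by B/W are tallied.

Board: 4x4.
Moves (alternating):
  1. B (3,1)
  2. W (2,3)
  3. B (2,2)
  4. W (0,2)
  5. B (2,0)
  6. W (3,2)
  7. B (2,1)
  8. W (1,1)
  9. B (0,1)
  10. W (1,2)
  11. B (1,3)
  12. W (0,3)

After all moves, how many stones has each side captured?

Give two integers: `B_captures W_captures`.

Move 1: B@(3,1) -> caps B=0 W=0
Move 2: W@(2,3) -> caps B=0 W=0
Move 3: B@(2,2) -> caps B=0 W=0
Move 4: W@(0,2) -> caps B=0 W=0
Move 5: B@(2,0) -> caps B=0 W=0
Move 6: W@(3,2) -> caps B=0 W=0
Move 7: B@(2,1) -> caps B=0 W=0
Move 8: W@(1,1) -> caps B=0 W=0
Move 9: B@(0,1) -> caps B=0 W=0
Move 10: W@(1,2) -> caps B=0 W=0
Move 11: B@(1,3) -> caps B=0 W=0
Move 12: W@(0,3) -> caps B=0 W=1

Answer: 0 1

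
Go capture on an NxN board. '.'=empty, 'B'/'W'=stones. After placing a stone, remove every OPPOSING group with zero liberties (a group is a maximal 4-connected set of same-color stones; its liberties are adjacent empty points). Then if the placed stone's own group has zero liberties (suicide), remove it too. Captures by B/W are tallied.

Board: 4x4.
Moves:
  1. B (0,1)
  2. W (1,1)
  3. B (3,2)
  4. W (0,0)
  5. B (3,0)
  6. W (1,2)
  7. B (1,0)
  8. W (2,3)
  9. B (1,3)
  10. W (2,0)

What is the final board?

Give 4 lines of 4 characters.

Move 1: B@(0,1) -> caps B=0 W=0
Move 2: W@(1,1) -> caps B=0 W=0
Move 3: B@(3,2) -> caps B=0 W=0
Move 4: W@(0,0) -> caps B=0 W=0
Move 5: B@(3,0) -> caps B=0 W=0
Move 6: W@(1,2) -> caps B=0 W=0
Move 7: B@(1,0) -> caps B=1 W=0
Move 8: W@(2,3) -> caps B=1 W=0
Move 9: B@(1,3) -> caps B=1 W=0
Move 10: W@(2,0) -> caps B=1 W=0

Answer: .B..
BWWB
W..W
B.B.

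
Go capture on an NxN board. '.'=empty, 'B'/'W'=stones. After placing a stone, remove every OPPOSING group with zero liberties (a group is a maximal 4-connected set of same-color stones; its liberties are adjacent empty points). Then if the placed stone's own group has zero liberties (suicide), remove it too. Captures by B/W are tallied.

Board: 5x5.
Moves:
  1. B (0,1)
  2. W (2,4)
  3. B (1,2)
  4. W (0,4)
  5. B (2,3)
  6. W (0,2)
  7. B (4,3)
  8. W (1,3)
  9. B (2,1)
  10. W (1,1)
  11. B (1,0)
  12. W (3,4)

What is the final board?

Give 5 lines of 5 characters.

Answer: .BW.W
B.BW.
.B.BW
....W
...B.

Derivation:
Move 1: B@(0,1) -> caps B=0 W=0
Move 2: W@(2,4) -> caps B=0 W=0
Move 3: B@(1,2) -> caps B=0 W=0
Move 4: W@(0,4) -> caps B=0 W=0
Move 5: B@(2,3) -> caps B=0 W=0
Move 6: W@(0,2) -> caps B=0 W=0
Move 7: B@(4,3) -> caps B=0 W=0
Move 8: W@(1,3) -> caps B=0 W=0
Move 9: B@(2,1) -> caps B=0 W=0
Move 10: W@(1,1) -> caps B=0 W=0
Move 11: B@(1,0) -> caps B=1 W=0
Move 12: W@(3,4) -> caps B=1 W=0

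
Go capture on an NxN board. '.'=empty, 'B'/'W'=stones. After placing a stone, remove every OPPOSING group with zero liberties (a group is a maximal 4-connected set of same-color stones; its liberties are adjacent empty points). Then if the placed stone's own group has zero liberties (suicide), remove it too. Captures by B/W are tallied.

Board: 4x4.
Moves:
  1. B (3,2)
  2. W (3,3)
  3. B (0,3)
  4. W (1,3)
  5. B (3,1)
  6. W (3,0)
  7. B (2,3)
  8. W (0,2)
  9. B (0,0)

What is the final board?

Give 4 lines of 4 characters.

Answer: B.W.
...W
...B
WBB.

Derivation:
Move 1: B@(3,2) -> caps B=0 W=0
Move 2: W@(3,3) -> caps B=0 W=0
Move 3: B@(0,3) -> caps B=0 W=0
Move 4: W@(1,3) -> caps B=0 W=0
Move 5: B@(3,1) -> caps B=0 W=0
Move 6: W@(3,0) -> caps B=0 W=0
Move 7: B@(2,3) -> caps B=1 W=0
Move 8: W@(0,2) -> caps B=1 W=1
Move 9: B@(0,0) -> caps B=1 W=1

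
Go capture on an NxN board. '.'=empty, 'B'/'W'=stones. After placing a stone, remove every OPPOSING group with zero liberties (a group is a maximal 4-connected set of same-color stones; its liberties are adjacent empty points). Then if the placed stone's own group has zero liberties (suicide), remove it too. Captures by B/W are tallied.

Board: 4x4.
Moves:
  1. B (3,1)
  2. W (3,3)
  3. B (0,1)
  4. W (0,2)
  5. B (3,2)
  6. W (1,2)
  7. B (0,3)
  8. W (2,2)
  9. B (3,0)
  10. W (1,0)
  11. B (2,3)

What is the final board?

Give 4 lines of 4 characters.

Answer: .BWB
W.W.
..WB
BBB.

Derivation:
Move 1: B@(3,1) -> caps B=0 W=0
Move 2: W@(3,3) -> caps B=0 W=0
Move 3: B@(0,1) -> caps B=0 W=0
Move 4: W@(0,2) -> caps B=0 W=0
Move 5: B@(3,2) -> caps B=0 W=0
Move 6: W@(1,2) -> caps B=0 W=0
Move 7: B@(0,3) -> caps B=0 W=0
Move 8: W@(2,2) -> caps B=0 W=0
Move 9: B@(3,0) -> caps B=0 W=0
Move 10: W@(1,0) -> caps B=0 W=0
Move 11: B@(2,3) -> caps B=1 W=0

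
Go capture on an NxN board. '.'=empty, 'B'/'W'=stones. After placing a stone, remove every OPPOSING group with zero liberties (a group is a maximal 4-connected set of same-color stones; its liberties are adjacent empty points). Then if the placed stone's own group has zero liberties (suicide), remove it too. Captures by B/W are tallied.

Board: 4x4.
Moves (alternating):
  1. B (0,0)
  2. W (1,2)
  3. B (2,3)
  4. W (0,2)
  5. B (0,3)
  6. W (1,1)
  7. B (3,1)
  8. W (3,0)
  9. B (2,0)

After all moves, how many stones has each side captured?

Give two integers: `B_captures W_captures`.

Answer: 1 0

Derivation:
Move 1: B@(0,0) -> caps B=0 W=0
Move 2: W@(1,2) -> caps B=0 W=0
Move 3: B@(2,3) -> caps B=0 W=0
Move 4: W@(0,2) -> caps B=0 W=0
Move 5: B@(0,3) -> caps B=0 W=0
Move 6: W@(1,1) -> caps B=0 W=0
Move 7: B@(3,1) -> caps B=0 W=0
Move 8: W@(3,0) -> caps B=0 W=0
Move 9: B@(2,0) -> caps B=1 W=0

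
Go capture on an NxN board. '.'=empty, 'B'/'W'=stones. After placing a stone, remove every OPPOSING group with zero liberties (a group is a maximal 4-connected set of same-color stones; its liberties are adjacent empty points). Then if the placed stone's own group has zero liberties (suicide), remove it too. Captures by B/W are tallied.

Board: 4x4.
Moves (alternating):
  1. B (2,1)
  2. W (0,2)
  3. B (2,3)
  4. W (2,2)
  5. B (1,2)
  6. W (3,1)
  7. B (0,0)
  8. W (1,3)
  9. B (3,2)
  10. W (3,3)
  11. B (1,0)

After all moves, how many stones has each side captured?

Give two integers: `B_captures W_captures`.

Move 1: B@(2,1) -> caps B=0 W=0
Move 2: W@(0,2) -> caps B=0 W=0
Move 3: B@(2,3) -> caps B=0 W=0
Move 4: W@(2,2) -> caps B=0 W=0
Move 5: B@(1,2) -> caps B=0 W=0
Move 6: W@(3,1) -> caps B=0 W=0
Move 7: B@(0,0) -> caps B=0 W=0
Move 8: W@(1,3) -> caps B=0 W=0
Move 9: B@(3,2) -> caps B=1 W=0
Move 10: W@(3,3) -> caps B=1 W=0
Move 11: B@(1,0) -> caps B=1 W=0

Answer: 1 0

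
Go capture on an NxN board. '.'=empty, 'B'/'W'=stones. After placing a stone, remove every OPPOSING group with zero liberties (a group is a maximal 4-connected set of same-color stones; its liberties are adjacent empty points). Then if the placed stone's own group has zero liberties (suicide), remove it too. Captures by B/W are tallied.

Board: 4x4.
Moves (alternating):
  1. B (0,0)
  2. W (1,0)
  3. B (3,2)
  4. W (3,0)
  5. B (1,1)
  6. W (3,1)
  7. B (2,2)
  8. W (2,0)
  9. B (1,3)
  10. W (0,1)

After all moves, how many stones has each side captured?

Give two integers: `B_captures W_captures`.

Answer: 0 1

Derivation:
Move 1: B@(0,0) -> caps B=0 W=0
Move 2: W@(1,0) -> caps B=0 W=0
Move 3: B@(3,2) -> caps B=0 W=0
Move 4: W@(3,0) -> caps B=0 W=0
Move 5: B@(1,1) -> caps B=0 W=0
Move 6: W@(3,1) -> caps B=0 W=0
Move 7: B@(2,2) -> caps B=0 W=0
Move 8: W@(2,0) -> caps B=0 W=0
Move 9: B@(1,3) -> caps B=0 W=0
Move 10: W@(0,1) -> caps B=0 W=1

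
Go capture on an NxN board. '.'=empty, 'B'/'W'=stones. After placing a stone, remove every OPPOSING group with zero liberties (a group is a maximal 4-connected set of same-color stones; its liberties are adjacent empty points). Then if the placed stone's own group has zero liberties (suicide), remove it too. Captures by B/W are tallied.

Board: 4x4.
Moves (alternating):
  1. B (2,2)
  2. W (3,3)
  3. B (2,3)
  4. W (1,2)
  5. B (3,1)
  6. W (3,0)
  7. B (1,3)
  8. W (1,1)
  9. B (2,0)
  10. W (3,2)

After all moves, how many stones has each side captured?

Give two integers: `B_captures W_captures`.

Move 1: B@(2,2) -> caps B=0 W=0
Move 2: W@(3,3) -> caps B=0 W=0
Move 3: B@(2,3) -> caps B=0 W=0
Move 4: W@(1,2) -> caps B=0 W=0
Move 5: B@(3,1) -> caps B=0 W=0
Move 6: W@(3,0) -> caps B=0 W=0
Move 7: B@(1,3) -> caps B=0 W=0
Move 8: W@(1,1) -> caps B=0 W=0
Move 9: B@(2,0) -> caps B=1 W=0
Move 10: W@(3,2) -> caps B=1 W=0

Answer: 1 0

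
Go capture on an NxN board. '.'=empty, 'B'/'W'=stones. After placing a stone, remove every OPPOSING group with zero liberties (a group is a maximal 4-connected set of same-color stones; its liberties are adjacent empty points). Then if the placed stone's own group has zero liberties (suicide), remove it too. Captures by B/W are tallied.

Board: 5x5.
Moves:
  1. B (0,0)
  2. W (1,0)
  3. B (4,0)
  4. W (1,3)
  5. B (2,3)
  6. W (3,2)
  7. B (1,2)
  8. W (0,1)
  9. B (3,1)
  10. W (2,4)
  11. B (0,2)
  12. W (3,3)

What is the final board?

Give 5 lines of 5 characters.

Move 1: B@(0,0) -> caps B=0 W=0
Move 2: W@(1,0) -> caps B=0 W=0
Move 3: B@(4,0) -> caps B=0 W=0
Move 4: W@(1,3) -> caps B=0 W=0
Move 5: B@(2,3) -> caps B=0 W=0
Move 6: W@(3,2) -> caps B=0 W=0
Move 7: B@(1,2) -> caps B=0 W=0
Move 8: W@(0,1) -> caps B=0 W=1
Move 9: B@(3,1) -> caps B=0 W=1
Move 10: W@(2,4) -> caps B=0 W=1
Move 11: B@(0,2) -> caps B=0 W=1
Move 12: W@(3,3) -> caps B=0 W=1

Answer: .WB..
W.BW.
...BW
.BWW.
B....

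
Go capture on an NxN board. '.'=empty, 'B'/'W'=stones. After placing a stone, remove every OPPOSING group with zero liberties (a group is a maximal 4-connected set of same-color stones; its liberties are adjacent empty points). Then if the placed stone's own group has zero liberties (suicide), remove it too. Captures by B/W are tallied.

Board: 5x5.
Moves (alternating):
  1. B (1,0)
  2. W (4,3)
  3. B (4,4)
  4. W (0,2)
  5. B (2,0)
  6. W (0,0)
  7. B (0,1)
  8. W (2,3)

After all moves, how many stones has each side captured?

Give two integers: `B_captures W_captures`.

Answer: 1 0

Derivation:
Move 1: B@(1,0) -> caps B=0 W=0
Move 2: W@(4,3) -> caps B=0 W=0
Move 3: B@(4,4) -> caps B=0 W=0
Move 4: W@(0,2) -> caps B=0 W=0
Move 5: B@(2,0) -> caps B=0 W=0
Move 6: W@(0,0) -> caps B=0 W=0
Move 7: B@(0,1) -> caps B=1 W=0
Move 8: W@(2,3) -> caps B=1 W=0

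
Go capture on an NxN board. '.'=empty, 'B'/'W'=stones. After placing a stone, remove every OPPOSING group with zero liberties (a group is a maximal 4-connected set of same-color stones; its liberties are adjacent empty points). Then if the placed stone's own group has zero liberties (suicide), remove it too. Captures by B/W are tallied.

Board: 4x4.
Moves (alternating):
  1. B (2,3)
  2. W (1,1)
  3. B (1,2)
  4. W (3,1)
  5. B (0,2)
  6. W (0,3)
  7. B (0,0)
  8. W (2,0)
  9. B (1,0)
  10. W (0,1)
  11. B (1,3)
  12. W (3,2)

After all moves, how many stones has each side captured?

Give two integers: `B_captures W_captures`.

Move 1: B@(2,3) -> caps B=0 W=0
Move 2: W@(1,1) -> caps B=0 W=0
Move 3: B@(1,2) -> caps B=0 W=0
Move 4: W@(3,1) -> caps B=0 W=0
Move 5: B@(0,2) -> caps B=0 W=0
Move 6: W@(0,3) -> caps B=0 W=0
Move 7: B@(0,0) -> caps B=0 W=0
Move 8: W@(2,0) -> caps B=0 W=0
Move 9: B@(1,0) -> caps B=0 W=0
Move 10: W@(0,1) -> caps B=0 W=2
Move 11: B@(1,3) -> caps B=1 W=2
Move 12: W@(3,2) -> caps B=1 W=2

Answer: 1 2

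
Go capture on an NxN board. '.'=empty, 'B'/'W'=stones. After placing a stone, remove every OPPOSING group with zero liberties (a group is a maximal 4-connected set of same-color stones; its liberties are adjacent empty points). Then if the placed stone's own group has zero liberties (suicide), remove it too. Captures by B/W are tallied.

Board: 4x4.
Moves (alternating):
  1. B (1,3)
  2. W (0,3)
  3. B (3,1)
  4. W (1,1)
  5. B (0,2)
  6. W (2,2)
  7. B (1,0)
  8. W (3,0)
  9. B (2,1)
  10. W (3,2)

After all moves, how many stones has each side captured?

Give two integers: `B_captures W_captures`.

Move 1: B@(1,3) -> caps B=0 W=0
Move 2: W@(0,3) -> caps B=0 W=0
Move 3: B@(3,1) -> caps B=0 W=0
Move 4: W@(1,1) -> caps B=0 W=0
Move 5: B@(0,2) -> caps B=1 W=0
Move 6: W@(2,2) -> caps B=1 W=0
Move 7: B@(1,0) -> caps B=1 W=0
Move 8: W@(3,0) -> caps B=1 W=0
Move 9: B@(2,1) -> caps B=1 W=0
Move 10: W@(3,2) -> caps B=1 W=0

Answer: 1 0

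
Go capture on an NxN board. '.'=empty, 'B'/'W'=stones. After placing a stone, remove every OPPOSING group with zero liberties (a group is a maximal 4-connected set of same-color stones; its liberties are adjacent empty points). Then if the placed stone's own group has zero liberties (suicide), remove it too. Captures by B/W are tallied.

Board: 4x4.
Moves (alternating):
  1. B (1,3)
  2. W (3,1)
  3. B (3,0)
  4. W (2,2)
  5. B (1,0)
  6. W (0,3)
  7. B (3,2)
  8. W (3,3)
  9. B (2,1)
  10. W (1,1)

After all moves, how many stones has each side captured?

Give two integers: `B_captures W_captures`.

Move 1: B@(1,3) -> caps B=0 W=0
Move 2: W@(3,1) -> caps B=0 W=0
Move 3: B@(3,0) -> caps B=0 W=0
Move 4: W@(2,2) -> caps B=0 W=0
Move 5: B@(1,0) -> caps B=0 W=0
Move 6: W@(0,3) -> caps B=0 W=0
Move 7: B@(3,2) -> caps B=0 W=0
Move 8: W@(3,3) -> caps B=0 W=1
Move 9: B@(2,1) -> caps B=0 W=1
Move 10: W@(1,1) -> caps B=0 W=1

Answer: 0 1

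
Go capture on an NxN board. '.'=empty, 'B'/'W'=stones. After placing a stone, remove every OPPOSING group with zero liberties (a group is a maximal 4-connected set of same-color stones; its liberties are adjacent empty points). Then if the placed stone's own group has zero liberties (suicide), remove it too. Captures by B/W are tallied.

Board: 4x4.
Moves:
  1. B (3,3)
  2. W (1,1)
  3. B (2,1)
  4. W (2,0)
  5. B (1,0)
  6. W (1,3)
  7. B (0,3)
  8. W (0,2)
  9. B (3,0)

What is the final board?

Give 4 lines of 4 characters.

Answer: ..W.
BW.W
.B..
B..B

Derivation:
Move 1: B@(3,3) -> caps B=0 W=0
Move 2: W@(1,1) -> caps B=0 W=0
Move 3: B@(2,1) -> caps B=0 W=0
Move 4: W@(2,0) -> caps B=0 W=0
Move 5: B@(1,0) -> caps B=0 W=0
Move 6: W@(1,3) -> caps B=0 W=0
Move 7: B@(0,3) -> caps B=0 W=0
Move 8: W@(0,2) -> caps B=0 W=1
Move 9: B@(3,0) -> caps B=1 W=1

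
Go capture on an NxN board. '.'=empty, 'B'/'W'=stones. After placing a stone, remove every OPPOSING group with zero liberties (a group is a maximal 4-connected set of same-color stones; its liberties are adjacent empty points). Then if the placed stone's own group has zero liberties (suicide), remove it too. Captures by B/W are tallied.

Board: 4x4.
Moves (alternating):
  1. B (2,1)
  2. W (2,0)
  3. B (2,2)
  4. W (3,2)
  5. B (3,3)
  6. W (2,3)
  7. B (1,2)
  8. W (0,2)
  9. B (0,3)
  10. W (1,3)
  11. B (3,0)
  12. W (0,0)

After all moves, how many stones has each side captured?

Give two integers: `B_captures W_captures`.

Answer: 0 2

Derivation:
Move 1: B@(2,1) -> caps B=0 W=0
Move 2: W@(2,0) -> caps B=0 W=0
Move 3: B@(2,2) -> caps B=0 W=0
Move 4: W@(3,2) -> caps B=0 W=0
Move 5: B@(3,3) -> caps B=0 W=0
Move 6: W@(2,3) -> caps B=0 W=1
Move 7: B@(1,2) -> caps B=0 W=1
Move 8: W@(0,2) -> caps B=0 W=1
Move 9: B@(0,3) -> caps B=0 W=1
Move 10: W@(1,3) -> caps B=0 W=2
Move 11: B@(3,0) -> caps B=0 W=2
Move 12: W@(0,0) -> caps B=0 W=2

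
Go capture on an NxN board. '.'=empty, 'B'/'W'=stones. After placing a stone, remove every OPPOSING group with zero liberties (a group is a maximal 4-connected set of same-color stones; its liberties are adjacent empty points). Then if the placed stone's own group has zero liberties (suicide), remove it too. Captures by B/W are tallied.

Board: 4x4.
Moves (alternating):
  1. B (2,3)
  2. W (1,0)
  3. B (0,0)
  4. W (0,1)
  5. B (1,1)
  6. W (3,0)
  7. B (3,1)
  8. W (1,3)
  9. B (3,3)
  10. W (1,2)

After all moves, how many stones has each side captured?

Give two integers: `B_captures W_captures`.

Answer: 0 1

Derivation:
Move 1: B@(2,3) -> caps B=0 W=0
Move 2: W@(1,0) -> caps B=0 W=0
Move 3: B@(0,0) -> caps B=0 W=0
Move 4: W@(0,1) -> caps B=0 W=1
Move 5: B@(1,1) -> caps B=0 W=1
Move 6: W@(3,0) -> caps B=0 W=1
Move 7: B@(3,1) -> caps B=0 W=1
Move 8: W@(1,3) -> caps B=0 W=1
Move 9: B@(3,3) -> caps B=0 W=1
Move 10: W@(1,2) -> caps B=0 W=1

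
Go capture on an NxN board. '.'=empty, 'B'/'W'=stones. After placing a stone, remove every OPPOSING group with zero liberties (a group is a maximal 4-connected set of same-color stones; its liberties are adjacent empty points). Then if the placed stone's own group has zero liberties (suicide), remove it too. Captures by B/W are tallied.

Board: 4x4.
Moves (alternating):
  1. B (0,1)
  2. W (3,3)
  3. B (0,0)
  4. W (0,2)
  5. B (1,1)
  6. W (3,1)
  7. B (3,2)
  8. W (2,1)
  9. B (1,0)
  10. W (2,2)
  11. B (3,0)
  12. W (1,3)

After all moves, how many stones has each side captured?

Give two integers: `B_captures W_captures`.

Answer: 0 1

Derivation:
Move 1: B@(0,1) -> caps B=0 W=0
Move 2: W@(3,3) -> caps B=0 W=0
Move 3: B@(0,0) -> caps B=0 W=0
Move 4: W@(0,2) -> caps B=0 W=0
Move 5: B@(1,1) -> caps B=0 W=0
Move 6: W@(3,1) -> caps B=0 W=0
Move 7: B@(3,2) -> caps B=0 W=0
Move 8: W@(2,1) -> caps B=0 W=0
Move 9: B@(1,0) -> caps B=0 W=0
Move 10: W@(2,2) -> caps B=0 W=1
Move 11: B@(3,0) -> caps B=0 W=1
Move 12: W@(1,3) -> caps B=0 W=1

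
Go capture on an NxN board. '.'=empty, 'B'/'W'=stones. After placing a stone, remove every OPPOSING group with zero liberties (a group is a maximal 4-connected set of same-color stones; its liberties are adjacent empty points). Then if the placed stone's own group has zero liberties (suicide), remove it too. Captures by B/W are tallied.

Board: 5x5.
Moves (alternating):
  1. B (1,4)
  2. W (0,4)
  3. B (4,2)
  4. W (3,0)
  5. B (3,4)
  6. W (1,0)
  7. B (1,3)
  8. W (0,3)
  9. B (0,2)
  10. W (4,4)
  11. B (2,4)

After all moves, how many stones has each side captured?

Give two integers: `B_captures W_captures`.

Move 1: B@(1,4) -> caps B=0 W=0
Move 2: W@(0,4) -> caps B=0 W=0
Move 3: B@(4,2) -> caps B=0 W=0
Move 4: W@(3,0) -> caps B=0 W=0
Move 5: B@(3,4) -> caps B=0 W=0
Move 6: W@(1,0) -> caps B=0 W=0
Move 7: B@(1,3) -> caps B=0 W=0
Move 8: W@(0,3) -> caps B=0 W=0
Move 9: B@(0,2) -> caps B=2 W=0
Move 10: W@(4,4) -> caps B=2 W=0
Move 11: B@(2,4) -> caps B=2 W=0

Answer: 2 0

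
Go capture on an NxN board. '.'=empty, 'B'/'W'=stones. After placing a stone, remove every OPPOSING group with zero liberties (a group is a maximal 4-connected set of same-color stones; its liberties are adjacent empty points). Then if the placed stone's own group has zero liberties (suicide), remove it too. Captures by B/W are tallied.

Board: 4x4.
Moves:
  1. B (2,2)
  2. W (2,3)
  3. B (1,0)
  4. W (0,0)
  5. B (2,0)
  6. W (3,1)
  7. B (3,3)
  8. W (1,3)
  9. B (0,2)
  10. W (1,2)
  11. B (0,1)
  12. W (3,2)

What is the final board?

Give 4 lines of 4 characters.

Move 1: B@(2,2) -> caps B=0 W=0
Move 2: W@(2,3) -> caps B=0 W=0
Move 3: B@(1,0) -> caps B=0 W=0
Move 4: W@(0,0) -> caps B=0 W=0
Move 5: B@(2,0) -> caps B=0 W=0
Move 6: W@(3,1) -> caps B=0 W=0
Move 7: B@(3,3) -> caps B=0 W=0
Move 8: W@(1,3) -> caps B=0 W=0
Move 9: B@(0,2) -> caps B=0 W=0
Move 10: W@(1,2) -> caps B=0 W=0
Move 11: B@(0,1) -> caps B=1 W=0
Move 12: W@(3,2) -> caps B=1 W=1

Answer: .BB.
B.WW
B.BW
.WW.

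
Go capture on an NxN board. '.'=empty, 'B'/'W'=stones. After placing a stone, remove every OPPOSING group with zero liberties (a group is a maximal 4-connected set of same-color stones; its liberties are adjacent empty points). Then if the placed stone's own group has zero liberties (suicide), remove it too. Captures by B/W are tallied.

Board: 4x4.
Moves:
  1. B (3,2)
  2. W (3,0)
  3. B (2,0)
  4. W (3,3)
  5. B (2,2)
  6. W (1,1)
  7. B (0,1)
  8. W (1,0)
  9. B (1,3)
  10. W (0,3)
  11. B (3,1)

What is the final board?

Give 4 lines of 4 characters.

Move 1: B@(3,2) -> caps B=0 W=0
Move 2: W@(3,0) -> caps B=0 W=0
Move 3: B@(2,0) -> caps B=0 W=0
Move 4: W@(3,3) -> caps B=0 W=0
Move 5: B@(2,2) -> caps B=0 W=0
Move 6: W@(1,1) -> caps B=0 W=0
Move 7: B@(0,1) -> caps B=0 W=0
Move 8: W@(1,0) -> caps B=0 W=0
Move 9: B@(1,3) -> caps B=0 W=0
Move 10: W@(0,3) -> caps B=0 W=0
Move 11: B@(3,1) -> caps B=1 W=0

Answer: .B.W
WW.B
B.B.
.BBW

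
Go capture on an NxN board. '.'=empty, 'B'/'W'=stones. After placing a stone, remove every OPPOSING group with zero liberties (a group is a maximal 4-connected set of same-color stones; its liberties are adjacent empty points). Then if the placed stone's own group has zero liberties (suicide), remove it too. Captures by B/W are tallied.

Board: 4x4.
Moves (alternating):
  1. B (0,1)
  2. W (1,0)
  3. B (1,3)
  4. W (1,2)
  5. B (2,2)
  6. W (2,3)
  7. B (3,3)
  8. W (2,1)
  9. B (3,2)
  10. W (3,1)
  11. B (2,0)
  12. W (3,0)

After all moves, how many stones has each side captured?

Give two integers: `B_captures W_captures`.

Move 1: B@(0,1) -> caps B=0 W=0
Move 2: W@(1,0) -> caps B=0 W=0
Move 3: B@(1,3) -> caps B=0 W=0
Move 4: W@(1,2) -> caps B=0 W=0
Move 5: B@(2,2) -> caps B=0 W=0
Move 6: W@(2,3) -> caps B=0 W=0
Move 7: B@(3,3) -> caps B=1 W=0
Move 8: W@(2,1) -> caps B=1 W=0
Move 9: B@(3,2) -> caps B=1 W=0
Move 10: W@(3,1) -> caps B=1 W=0
Move 11: B@(2,0) -> caps B=1 W=0
Move 12: W@(3,0) -> caps B=1 W=1

Answer: 1 1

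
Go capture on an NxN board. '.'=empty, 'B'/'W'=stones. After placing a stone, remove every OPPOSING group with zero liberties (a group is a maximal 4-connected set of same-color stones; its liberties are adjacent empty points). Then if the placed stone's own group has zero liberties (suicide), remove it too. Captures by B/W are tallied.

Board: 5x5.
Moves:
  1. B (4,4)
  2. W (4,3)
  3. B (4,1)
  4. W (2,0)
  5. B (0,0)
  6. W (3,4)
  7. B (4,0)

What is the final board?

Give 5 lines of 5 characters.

Answer: B....
.....
W....
....W
BB.W.

Derivation:
Move 1: B@(4,4) -> caps B=0 W=0
Move 2: W@(4,3) -> caps B=0 W=0
Move 3: B@(4,1) -> caps B=0 W=0
Move 4: W@(2,0) -> caps B=0 W=0
Move 5: B@(0,0) -> caps B=0 W=0
Move 6: W@(3,4) -> caps B=0 W=1
Move 7: B@(4,0) -> caps B=0 W=1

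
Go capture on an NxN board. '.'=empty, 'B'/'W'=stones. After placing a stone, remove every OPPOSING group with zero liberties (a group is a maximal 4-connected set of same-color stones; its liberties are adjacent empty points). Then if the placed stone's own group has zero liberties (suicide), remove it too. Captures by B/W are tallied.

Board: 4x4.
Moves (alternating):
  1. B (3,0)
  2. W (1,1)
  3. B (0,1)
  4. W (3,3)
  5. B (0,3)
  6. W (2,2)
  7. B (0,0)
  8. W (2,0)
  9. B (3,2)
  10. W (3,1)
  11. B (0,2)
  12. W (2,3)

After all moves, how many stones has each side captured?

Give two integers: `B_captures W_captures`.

Move 1: B@(3,0) -> caps B=0 W=0
Move 2: W@(1,1) -> caps B=0 W=0
Move 3: B@(0,1) -> caps B=0 W=0
Move 4: W@(3,3) -> caps B=0 W=0
Move 5: B@(0,3) -> caps B=0 W=0
Move 6: W@(2,2) -> caps B=0 W=0
Move 7: B@(0,0) -> caps B=0 W=0
Move 8: W@(2,0) -> caps B=0 W=0
Move 9: B@(3,2) -> caps B=0 W=0
Move 10: W@(3,1) -> caps B=0 W=2
Move 11: B@(0,2) -> caps B=0 W=2
Move 12: W@(2,3) -> caps B=0 W=2

Answer: 0 2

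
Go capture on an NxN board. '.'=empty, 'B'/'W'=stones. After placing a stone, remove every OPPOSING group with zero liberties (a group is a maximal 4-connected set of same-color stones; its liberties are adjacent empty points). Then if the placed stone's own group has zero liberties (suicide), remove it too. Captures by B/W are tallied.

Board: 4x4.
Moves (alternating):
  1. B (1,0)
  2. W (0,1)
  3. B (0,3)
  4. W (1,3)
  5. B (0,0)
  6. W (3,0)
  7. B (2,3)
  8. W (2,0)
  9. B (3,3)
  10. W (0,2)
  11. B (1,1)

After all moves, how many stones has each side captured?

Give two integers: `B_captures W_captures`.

Move 1: B@(1,0) -> caps B=0 W=0
Move 2: W@(0,1) -> caps B=0 W=0
Move 3: B@(0,3) -> caps B=0 W=0
Move 4: W@(1,3) -> caps B=0 W=0
Move 5: B@(0,0) -> caps B=0 W=0
Move 6: W@(3,0) -> caps B=0 W=0
Move 7: B@(2,3) -> caps B=0 W=0
Move 8: W@(2,0) -> caps B=0 W=0
Move 9: B@(3,3) -> caps B=0 W=0
Move 10: W@(0,2) -> caps B=0 W=1
Move 11: B@(1,1) -> caps B=0 W=1

Answer: 0 1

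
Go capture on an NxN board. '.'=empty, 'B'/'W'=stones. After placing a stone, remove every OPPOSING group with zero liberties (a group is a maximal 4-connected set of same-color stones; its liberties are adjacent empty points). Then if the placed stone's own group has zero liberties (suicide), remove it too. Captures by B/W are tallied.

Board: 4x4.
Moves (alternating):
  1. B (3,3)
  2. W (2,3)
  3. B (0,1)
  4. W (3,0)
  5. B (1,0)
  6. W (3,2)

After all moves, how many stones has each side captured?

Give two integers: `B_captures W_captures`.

Answer: 0 1

Derivation:
Move 1: B@(3,3) -> caps B=0 W=0
Move 2: W@(2,3) -> caps B=0 W=0
Move 3: B@(0,1) -> caps B=0 W=0
Move 4: W@(3,0) -> caps B=0 W=0
Move 5: B@(1,0) -> caps B=0 W=0
Move 6: W@(3,2) -> caps B=0 W=1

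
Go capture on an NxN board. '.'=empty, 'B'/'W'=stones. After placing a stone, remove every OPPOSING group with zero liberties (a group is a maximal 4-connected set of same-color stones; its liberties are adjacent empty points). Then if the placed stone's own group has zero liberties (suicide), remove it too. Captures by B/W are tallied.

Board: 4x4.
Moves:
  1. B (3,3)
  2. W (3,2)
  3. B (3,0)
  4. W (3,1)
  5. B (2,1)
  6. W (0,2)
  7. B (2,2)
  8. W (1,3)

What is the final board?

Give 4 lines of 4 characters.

Answer: ..W.
...W
.BB.
B..B

Derivation:
Move 1: B@(3,3) -> caps B=0 W=0
Move 2: W@(3,2) -> caps B=0 W=0
Move 3: B@(3,0) -> caps B=0 W=0
Move 4: W@(3,1) -> caps B=0 W=0
Move 5: B@(2,1) -> caps B=0 W=0
Move 6: W@(0,2) -> caps B=0 W=0
Move 7: B@(2,2) -> caps B=2 W=0
Move 8: W@(1,3) -> caps B=2 W=0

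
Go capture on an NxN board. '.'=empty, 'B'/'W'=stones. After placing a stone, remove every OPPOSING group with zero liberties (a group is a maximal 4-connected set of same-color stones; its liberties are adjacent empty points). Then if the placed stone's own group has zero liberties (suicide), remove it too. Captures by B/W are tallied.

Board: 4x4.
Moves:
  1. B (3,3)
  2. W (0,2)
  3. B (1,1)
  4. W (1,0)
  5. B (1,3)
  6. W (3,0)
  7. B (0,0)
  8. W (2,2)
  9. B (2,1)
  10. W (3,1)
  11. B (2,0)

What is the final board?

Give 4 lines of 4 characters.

Answer: B.W.
.B.B
BBW.
WW.B

Derivation:
Move 1: B@(3,3) -> caps B=0 W=0
Move 2: W@(0,2) -> caps B=0 W=0
Move 3: B@(1,1) -> caps B=0 W=0
Move 4: W@(1,0) -> caps B=0 W=0
Move 5: B@(1,3) -> caps B=0 W=0
Move 6: W@(3,0) -> caps B=0 W=0
Move 7: B@(0,0) -> caps B=0 W=0
Move 8: W@(2,2) -> caps B=0 W=0
Move 9: B@(2,1) -> caps B=0 W=0
Move 10: W@(3,1) -> caps B=0 W=0
Move 11: B@(2,0) -> caps B=1 W=0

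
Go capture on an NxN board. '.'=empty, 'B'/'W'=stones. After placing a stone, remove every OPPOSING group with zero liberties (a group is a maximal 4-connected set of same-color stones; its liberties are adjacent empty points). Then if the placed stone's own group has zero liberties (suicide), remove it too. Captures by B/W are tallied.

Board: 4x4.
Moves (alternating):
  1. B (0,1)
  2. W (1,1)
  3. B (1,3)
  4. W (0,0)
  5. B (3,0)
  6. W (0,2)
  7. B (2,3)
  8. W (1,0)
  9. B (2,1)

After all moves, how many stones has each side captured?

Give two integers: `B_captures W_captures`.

Answer: 0 1

Derivation:
Move 1: B@(0,1) -> caps B=0 W=0
Move 2: W@(1,1) -> caps B=0 W=0
Move 3: B@(1,3) -> caps B=0 W=0
Move 4: W@(0,0) -> caps B=0 W=0
Move 5: B@(3,0) -> caps B=0 W=0
Move 6: W@(0,2) -> caps B=0 W=1
Move 7: B@(2,3) -> caps B=0 W=1
Move 8: W@(1,0) -> caps B=0 W=1
Move 9: B@(2,1) -> caps B=0 W=1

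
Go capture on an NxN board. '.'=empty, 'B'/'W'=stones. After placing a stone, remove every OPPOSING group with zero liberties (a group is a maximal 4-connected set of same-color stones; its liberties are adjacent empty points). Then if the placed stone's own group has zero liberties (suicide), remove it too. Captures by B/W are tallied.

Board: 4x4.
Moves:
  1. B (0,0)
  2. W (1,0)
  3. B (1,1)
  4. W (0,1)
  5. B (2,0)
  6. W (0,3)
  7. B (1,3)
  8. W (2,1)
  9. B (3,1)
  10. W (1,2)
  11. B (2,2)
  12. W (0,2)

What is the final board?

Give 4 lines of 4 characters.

Move 1: B@(0,0) -> caps B=0 W=0
Move 2: W@(1,0) -> caps B=0 W=0
Move 3: B@(1,1) -> caps B=0 W=0
Move 4: W@(0,1) -> caps B=0 W=1
Move 5: B@(2,0) -> caps B=0 W=1
Move 6: W@(0,3) -> caps B=0 W=1
Move 7: B@(1,3) -> caps B=0 W=1
Move 8: W@(2,1) -> caps B=0 W=1
Move 9: B@(3,1) -> caps B=0 W=1
Move 10: W@(1,2) -> caps B=0 W=2
Move 11: B@(2,2) -> caps B=0 W=2
Move 12: W@(0,2) -> caps B=0 W=2

Answer: .WWW
W.WB
BWB.
.B..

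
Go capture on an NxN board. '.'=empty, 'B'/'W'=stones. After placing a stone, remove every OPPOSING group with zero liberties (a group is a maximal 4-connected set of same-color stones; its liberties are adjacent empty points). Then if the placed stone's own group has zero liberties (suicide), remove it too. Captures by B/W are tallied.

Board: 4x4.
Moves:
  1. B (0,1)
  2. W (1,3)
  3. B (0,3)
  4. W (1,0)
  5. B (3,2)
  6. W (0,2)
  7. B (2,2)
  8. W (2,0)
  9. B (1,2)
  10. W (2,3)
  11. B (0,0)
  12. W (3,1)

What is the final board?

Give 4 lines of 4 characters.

Answer: BBW.
W.BW
W.BW
.WB.

Derivation:
Move 1: B@(0,1) -> caps B=0 W=0
Move 2: W@(1,3) -> caps B=0 W=0
Move 3: B@(0,3) -> caps B=0 W=0
Move 4: W@(1,0) -> caps B=0 W=0
Move 5: B@(3,2) -> caps B=0 W=0
Move 6: W@(0,2) -> caps B=0 W=1
Move 7: B@(2,2) -> caps B=0 W=1
Move 8: W@(2,0) -> caps B=0 W=1
Move 9: B@(1,2) -> caps B=0 W=1
Move 10: W@(2,3) -> caps B=0 W=1
Move 11: B@(0,0) -> caps B=0 W=1
Move 12: W@(3,1) -> caps B=0 W=1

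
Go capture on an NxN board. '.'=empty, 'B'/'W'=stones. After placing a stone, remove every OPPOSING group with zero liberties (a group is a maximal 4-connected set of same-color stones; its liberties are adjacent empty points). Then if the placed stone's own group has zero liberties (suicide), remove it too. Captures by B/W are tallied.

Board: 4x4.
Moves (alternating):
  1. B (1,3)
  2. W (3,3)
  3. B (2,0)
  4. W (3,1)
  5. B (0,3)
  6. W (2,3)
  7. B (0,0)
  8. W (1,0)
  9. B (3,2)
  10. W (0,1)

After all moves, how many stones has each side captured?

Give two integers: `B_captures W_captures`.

Answer: 0 1

Derivation:
Move 1: B@(1,3) -> caps B=0 W=0
Move 2: W@(3,3) -> caps B=0 W=0
Move 3: B@(2,0) -> caps B=0 W=0
Move 4: W@(3,1) -> caps B=0 W=0
Move 5: B@(0,3) -> caps B=0 W=0
Move 6: W@(2,3) -> caps B=0 W=0
Move 7: B@(0,0) -> caps B=0 W=0
Move 8: W@(1,0) -> caps B=0 W=0
Move 9: B@(3,2) -> caps B=0 W=0
Move 10: W@(0,1) -> caps B=0 W=1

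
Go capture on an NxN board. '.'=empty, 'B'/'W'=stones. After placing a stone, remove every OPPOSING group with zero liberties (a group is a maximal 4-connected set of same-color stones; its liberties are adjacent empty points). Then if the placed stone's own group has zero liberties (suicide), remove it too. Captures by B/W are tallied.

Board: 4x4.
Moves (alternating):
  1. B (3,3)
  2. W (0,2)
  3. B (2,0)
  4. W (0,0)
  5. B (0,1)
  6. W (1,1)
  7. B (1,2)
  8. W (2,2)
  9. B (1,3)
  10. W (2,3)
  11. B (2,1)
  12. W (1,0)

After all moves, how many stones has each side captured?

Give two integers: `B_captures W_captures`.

Answer: 0 1

Derivation:
Move 1: B@(3,3) -> caps B=0 W=0
Move 2: W@(0,2) -> caps B=0 W=0
Move 3: B@(2,0) -> caps B=0 W=0
Move 4: W@(0,0) -> caps B=0 W=0
Move 5: B@(0,1) -> caps B=0 W=0
Move 6: W@(1,1) -> caps B=0 W=1
Move 7: B@(1,2) -> caps B=0 W=1
Move 8: W@(2,2) -> caps B=0 W=1
Move 9: B@(1,3) -> caps B=0 W=1
Move 10: W@(2,3) -> caps B=0 W=1
Move 11: B@(2,1) -> caps B=0 W=1
Move 12: W@(1,0) -> caps B=0 W=1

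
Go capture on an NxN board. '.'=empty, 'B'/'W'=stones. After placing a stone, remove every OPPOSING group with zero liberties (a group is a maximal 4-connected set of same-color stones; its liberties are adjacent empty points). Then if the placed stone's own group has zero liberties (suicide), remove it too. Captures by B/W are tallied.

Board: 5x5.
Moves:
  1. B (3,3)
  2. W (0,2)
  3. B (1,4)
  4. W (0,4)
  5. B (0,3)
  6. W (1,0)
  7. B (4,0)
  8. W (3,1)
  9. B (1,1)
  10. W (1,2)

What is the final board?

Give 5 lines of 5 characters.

Move 1: B@(3,3) -> caps B=0 W=0
Move 2: W@(0,2) -> caps B=0 W=0
Move 3: B@(1,4) -> caps B=0 W=0
Move 4: W@(0,4) -> caps B=0 W=0
Move 5: B@(0,3) -> caps B=1 W=0
Move 6: W@(1,0) -> caps B=1 W=0
Move 7: B@(4,0) -> caps B=1 W=0
Move 8: W@(3,1) -> caps B=1 W=0
Move 9: B@(1,1) -> caps B=1 W=0
Move 10: W@(1,2) -> caps B=1 W=0

Answer: ..WB.
WBW.B
.....
.W.B.
B....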